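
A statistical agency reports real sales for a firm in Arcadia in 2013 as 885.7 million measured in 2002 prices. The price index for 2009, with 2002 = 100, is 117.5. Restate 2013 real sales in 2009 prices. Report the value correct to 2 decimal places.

Real sales in 2009 prices = Real sales in 2002 prices × (P_2009/P_2002) = 885.7 × 1.175 = 1040.70.

1,040.70 million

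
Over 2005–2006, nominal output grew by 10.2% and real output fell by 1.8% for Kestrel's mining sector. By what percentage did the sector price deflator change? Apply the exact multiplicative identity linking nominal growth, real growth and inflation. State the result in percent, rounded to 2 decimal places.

(1 + g_nom) = (1 + g_real)(1 + π), so π = 1.1020 / 0.9820 − 1 = 0.12220.

12.22%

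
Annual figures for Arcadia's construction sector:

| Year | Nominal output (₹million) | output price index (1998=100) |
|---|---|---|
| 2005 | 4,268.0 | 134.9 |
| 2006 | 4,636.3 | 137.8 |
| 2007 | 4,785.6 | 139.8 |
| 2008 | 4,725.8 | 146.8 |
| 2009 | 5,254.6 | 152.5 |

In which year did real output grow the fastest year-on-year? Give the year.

2009

2006: real = 4636.3/1.378 = 3364.51; growth vs 2005 (3163.83) = 6.34%.
2007: real = 4785.6/1.398 = 3423.18; growth vs 2006 (3364.51) = 1.74%.
2008: real = 4725.8/1.468 = 3219.21; growth vs 2007 (3423.18) = -5.96%.
2009: real = 5254.6/1.525 = 3445.64; growth vs 2008 (3219.21) = 7.03%.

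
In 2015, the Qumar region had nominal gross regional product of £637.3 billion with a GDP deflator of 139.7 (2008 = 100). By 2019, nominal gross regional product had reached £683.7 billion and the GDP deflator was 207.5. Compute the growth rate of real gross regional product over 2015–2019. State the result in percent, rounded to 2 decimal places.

Deflate each year: 2015 → 637.3/1.397 = 456.19; 2019 → 683.7/2.075 = 329.49.
So real gross regional product changed by 329.49/456.19 − 1 = -0.2777, i.e. -27.77%.

-27.77%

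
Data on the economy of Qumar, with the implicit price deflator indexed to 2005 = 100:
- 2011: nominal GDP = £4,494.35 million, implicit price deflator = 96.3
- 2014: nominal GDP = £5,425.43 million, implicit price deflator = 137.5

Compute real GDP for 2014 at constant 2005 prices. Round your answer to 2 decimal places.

Real GDP = Nominal / (implicit price deflator/100) = 5425.43 / 1.375 = 3945.77.

£3,945.77 million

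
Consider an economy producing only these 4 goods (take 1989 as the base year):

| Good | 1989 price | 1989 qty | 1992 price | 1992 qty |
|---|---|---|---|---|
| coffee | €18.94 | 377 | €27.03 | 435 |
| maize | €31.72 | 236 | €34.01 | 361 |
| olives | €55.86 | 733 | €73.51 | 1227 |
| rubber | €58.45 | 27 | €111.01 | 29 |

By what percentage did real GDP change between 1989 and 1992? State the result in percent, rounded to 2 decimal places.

57.35%

Real GDP 1989 = Nominal GDP 1989 = 18.94·377 + 31.72·236 + 55.86·733 + 58.45·27 = 57149.83.
Real GDP 1992 (at 1989 prices) = 18.94·435 + 31.72·361 + 55.86·1227 + 58.45·29 = 89925.09.
Real growth = 89925.09/57149.83 − 1 = 0.5735.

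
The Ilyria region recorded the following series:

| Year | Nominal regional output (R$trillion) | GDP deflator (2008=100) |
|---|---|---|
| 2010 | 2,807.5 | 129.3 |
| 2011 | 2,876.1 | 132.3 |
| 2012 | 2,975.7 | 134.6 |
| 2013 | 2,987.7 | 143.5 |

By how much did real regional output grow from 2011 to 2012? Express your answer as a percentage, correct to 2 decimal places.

Real regional output 2011 = 2876.1/1.323 = 2173.92.
Real regional output 2012 = 2975.7/1.346 = 2210.77.
Change = 2210.77/2173.92 − 1 = 0.0170.

1.70%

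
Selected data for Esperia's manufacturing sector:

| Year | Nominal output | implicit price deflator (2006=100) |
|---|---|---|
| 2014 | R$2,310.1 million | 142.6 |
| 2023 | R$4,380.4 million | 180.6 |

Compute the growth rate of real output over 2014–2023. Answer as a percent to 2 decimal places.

Deflate each year: 2014 → 2310.1/1.426 = 1619.99; 2023 → 4380.4/1.806 = 2425.47.
So real output changed by 2425.47/1619.99 − 1 = 0.4972, i.e. 49.72%.

49.72%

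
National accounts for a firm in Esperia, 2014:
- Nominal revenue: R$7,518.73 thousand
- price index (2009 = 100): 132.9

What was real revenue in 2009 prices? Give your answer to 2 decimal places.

Real revenue = Nominal / (price index/100) = 7518.73 / 1.329 = 5657.43.

R$5,657.43 thousand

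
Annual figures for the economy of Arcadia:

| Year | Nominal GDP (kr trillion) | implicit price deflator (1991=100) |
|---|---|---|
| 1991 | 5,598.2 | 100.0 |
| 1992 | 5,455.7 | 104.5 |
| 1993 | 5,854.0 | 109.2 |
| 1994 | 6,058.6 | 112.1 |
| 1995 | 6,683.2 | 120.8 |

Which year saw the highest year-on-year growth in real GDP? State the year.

1992: real = 5455.7/1.045 = 5220.77; growth vs 1991 (5598.20) = -6.74%.
1993: real = 5854.0/1.092 = 5360.81; growth vs 1992 (5220.77) = 2.68%.
1994: real = 6058.6/1.121 = 5404.64; growth vs 1993 (5360.81) = 0.82%.
1995: real = 6683.2/1.208 = 5532.45; growth vs 1994 (5404.64) = 2.36%.

1993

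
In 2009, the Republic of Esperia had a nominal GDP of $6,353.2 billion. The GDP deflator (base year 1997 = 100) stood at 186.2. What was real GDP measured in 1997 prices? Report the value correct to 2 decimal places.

Real GDP = Nominal / (GDP deflator/100) = 6353.2 / 1.862 = 3412.03.

$3,412.03 billion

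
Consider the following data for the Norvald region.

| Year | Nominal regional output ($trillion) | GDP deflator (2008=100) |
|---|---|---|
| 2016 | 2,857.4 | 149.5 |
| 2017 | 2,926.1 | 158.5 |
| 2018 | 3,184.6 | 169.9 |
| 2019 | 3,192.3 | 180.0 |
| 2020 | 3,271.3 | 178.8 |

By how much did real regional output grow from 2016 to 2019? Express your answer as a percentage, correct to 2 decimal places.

-7.21%

Real regional output 2016 = 2857.4/1.495 = 1911.30.
Real regional output 2019 = 3192.3/1.800 = 1773.50.
Change = 1773.50/1911.30 − 1 = -0.0721.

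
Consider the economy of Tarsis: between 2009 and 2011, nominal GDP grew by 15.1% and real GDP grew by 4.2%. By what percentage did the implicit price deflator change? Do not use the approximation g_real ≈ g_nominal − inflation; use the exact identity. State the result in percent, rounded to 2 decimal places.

10.46%

(1 + g_nom) = (1 + g_real)(1 + π), so π = 1.1510 / 1.0420 − 1 = 0.10461.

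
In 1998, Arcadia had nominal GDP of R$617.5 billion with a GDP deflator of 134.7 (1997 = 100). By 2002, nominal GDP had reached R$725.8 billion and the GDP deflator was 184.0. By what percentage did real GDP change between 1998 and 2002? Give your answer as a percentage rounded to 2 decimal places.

-13.95%

Real GDP 1998 = 617.5 / 1.347 = 458.43.
Real GDP 2002 = 725.8 / 1.840 = 394.46.
Real growth = 394.46 / 458.43 − 1 = -0.1395.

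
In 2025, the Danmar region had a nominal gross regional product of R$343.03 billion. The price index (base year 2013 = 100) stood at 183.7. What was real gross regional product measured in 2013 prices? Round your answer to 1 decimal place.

Real gross regional product = Nominal / (price index/100) = 343.03 / 1.837 = 186.73.

R$186.7 billion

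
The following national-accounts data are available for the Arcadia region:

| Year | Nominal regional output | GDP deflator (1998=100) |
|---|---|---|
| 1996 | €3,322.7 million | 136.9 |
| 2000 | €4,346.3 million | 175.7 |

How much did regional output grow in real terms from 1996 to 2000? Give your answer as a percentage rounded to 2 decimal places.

Deflate each year: 1996 → 3322.7/1.369 = 2427.10; 2000 → 4346.3/1.757 = 2473.71.
So real regional output changed by 2473.71/2427.10 − 1 = 0.0192, i.e. 1.92%.

1.92%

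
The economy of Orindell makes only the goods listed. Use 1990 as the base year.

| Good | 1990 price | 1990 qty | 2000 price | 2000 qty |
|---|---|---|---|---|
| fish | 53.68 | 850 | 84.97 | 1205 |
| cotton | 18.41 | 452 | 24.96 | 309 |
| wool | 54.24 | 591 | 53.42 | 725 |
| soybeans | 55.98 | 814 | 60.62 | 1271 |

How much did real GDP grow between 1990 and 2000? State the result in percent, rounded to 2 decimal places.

37.45%

Real GDP 1990 = Nominal GDP 1990 = 53.68·850 + 18.41·452 + 54.24·591 + 55.98·814 = 131572.88.
Real GDP 2000 (at 1990 prices) = 53.68·1205 + 18.41·309 + 54.24·725 + 55.98·1271 = 180847.67.
Real growth = 180847.67/131572.88 − 1 = 0.3745.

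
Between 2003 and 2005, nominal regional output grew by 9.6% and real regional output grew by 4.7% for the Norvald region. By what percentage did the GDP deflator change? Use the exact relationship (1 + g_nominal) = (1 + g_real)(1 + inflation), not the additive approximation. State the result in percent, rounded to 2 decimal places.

(1 + g_nom) = (1 + g_real)(1 + π), so π = 1.0960 / 1.0470 − 1 = 0.04680.

4.68%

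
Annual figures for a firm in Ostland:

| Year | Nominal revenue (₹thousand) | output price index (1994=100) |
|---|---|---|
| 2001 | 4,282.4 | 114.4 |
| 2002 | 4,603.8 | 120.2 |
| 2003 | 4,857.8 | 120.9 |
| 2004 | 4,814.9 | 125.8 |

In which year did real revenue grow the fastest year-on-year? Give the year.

2002: real = 4603.8/1.202 = 3830.12; growth vs 2001 (3743.36) = 2.32%.
2003: real = 4857.8/1.209 = 4018.03; growth vs 2002 (3830.12) = 4.91%.
2004: real = 4814.9/1.258 = 3827.42; growth vs 2003 (4018.03) = -4.74%.

2003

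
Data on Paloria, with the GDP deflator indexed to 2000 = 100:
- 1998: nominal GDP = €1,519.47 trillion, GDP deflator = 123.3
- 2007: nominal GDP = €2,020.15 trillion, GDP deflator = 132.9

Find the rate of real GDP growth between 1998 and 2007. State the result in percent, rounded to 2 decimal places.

Real GDP 1998 = 1519.47 / 1.233 = 1232.34.
Real GDP 2007 = 2020.15 / 1.329 = 1520.05.
Real growth = 1520.05 / 1232.34 − 1 = 0.2335.

23.35%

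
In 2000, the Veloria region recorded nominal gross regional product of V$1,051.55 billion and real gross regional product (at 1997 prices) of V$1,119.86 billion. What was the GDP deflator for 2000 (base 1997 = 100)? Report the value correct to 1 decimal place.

GDP deflator = (Nominal / Real) × 100 = 1051.55 / 1119.86 × 100 = 93.90.

93.9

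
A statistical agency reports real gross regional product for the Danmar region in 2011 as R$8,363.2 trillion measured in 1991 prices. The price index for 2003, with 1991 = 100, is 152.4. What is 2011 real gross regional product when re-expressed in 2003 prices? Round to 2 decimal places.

R$12,745.52 trillion

Real gross regional product in 2003 prices = Real gross regional product in 1991 prices × (P_2003/P_1991) = 8363.2 × 1.524 = 12745.52.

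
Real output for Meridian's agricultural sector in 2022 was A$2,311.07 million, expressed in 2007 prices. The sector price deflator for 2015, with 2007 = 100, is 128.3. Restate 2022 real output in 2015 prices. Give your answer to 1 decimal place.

Real output in 2015 prices = Real output in 2007 prices × (P_2015/P_2007) = 2311.07 × 1.283 = 2965.10.

A$2,965.1 million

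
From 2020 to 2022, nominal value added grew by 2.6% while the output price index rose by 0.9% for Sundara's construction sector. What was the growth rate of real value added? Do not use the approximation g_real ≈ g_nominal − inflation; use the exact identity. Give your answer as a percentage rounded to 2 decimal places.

(1 + g_nom) = (1 + g_real)(1 + π), so g_real = 1.0260 / 1.0090 − 1 = 0.01685.

1.68%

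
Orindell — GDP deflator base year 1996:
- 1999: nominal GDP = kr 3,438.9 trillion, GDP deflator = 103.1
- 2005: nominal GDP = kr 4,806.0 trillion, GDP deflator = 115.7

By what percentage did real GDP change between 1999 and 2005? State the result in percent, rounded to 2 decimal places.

Real GDP 1999 = 3438.9 / 1.031 = 3335.50.
Real GDP 2005 = 4806.0 / 1.157 = 4153.85.
Real growth = 4153.85 / 3335.50 − 1 = 0.2453.

24.53%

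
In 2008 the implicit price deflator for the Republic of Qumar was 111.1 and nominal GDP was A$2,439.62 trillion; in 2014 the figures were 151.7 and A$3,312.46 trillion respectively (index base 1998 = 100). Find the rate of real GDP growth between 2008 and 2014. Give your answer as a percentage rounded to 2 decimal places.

-0.56%

Deflate each year: 2008 → 2439.62/1.111 = 2195.88; 2014 → 3312.46/1.517 = 2183.56.
So real GDP changed by 2183.56/2195.88 − 1 = -0.0056, i.e. -0.56%.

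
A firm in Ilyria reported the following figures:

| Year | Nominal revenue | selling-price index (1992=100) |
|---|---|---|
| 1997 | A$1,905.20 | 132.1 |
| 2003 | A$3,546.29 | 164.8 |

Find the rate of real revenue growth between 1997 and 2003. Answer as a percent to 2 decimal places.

49.20%

Deflate each year: 1997 → 1905.20/1.321 = 1442.24; 2003 → 3546.29/1.648 = 2151.88.
So real revenue changed by 2151.88/1442.24 − 1 = 0.4920, i.e. 49.20%.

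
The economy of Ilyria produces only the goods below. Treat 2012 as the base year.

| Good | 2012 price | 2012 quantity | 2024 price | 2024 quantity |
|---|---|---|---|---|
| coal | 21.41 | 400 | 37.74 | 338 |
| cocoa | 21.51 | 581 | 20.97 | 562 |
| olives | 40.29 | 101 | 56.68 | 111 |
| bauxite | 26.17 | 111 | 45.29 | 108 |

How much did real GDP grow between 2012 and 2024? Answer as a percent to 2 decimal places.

-5.04%

Real GDP 2012 = Nominal GDP 2012 = 21.41·400 + 21.51·581 + 40.29·101 + 26.17·111 = 28035.47.
Real GDP 2024 (at 2012 prices) = 21.41·338 + 21.51·562 + 40.29·111 + 26.17·108 = 26623.75.
Real growth = 26623.75/28035.47 − 1 = -0.0504.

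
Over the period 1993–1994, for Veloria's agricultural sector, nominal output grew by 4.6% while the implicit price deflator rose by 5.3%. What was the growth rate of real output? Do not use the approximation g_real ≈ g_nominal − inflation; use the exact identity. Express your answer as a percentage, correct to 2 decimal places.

-0.66%

(1 + g_nom) = (1 + g_real)(1 + π), so g_real = 1.0460 / 1.0530 − 1 = -0.00665.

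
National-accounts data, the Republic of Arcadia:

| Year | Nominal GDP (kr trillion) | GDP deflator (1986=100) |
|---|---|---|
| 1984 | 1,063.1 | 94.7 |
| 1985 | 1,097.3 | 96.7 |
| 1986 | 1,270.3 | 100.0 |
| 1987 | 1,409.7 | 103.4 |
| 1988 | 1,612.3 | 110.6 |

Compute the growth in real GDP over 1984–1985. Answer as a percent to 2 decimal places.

1.08%

Real GDP 1984 = 1063.1/0.947 = 1122.60.
Real GDP 1985 = 1097.3/0.967 = 1134.75.
Change = 1134.75/1122.60 − 1 = 0.0108.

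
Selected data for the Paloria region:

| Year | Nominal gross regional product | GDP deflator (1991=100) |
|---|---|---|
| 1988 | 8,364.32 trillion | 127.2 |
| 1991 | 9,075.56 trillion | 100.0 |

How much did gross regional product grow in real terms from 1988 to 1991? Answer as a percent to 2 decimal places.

38.02%

Real gross regional product 1988 = 8364.32 / 1.272 = 6575.72.
Real gross regional product 1991 = 9075.56 / 1.000 = 9075.56.
Real growth = 9075.56 / 6575.72 − 1 = 0.3802.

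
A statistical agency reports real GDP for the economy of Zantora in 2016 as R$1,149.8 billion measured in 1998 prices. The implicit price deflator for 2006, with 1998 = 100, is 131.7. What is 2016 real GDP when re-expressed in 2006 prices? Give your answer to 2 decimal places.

Real GDP in 2006 prices = Real GDP in 1998 prices × (P_2006/P_1998) = 1149.8 × 1.317 = 1514.29.

R$1,514.29 billion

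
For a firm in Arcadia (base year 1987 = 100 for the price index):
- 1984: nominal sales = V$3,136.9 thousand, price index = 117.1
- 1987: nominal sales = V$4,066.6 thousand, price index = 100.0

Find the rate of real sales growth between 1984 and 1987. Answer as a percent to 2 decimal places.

51.81%

Deflate each year: 1984 → 3136.9/1.171 = 2678.82; 1987 → 4066.6/1.000 = 4066.60.
So real sales changed by 4066.60/2678.82 − 1 = 0.5181, i.e. 51.81%.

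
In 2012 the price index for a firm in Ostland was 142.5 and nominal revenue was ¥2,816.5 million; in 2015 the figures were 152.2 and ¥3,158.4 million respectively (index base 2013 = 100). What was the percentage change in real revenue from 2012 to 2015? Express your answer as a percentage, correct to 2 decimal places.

Real revenue 2012 = 2816.5 / 1.425 = 1976.49.
Real revenue 2015 = 3158.4 / 1.522 = 2075.16.
Real growth = 2075.16 / 1976.49 − 1 = 0.0499.

4.99%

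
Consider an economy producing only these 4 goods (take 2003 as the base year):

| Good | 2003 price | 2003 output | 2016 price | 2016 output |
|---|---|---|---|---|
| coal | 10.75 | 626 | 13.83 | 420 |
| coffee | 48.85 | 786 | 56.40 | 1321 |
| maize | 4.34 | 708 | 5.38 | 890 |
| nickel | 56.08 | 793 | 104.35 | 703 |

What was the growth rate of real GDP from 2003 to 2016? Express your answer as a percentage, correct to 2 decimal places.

21.22%

Real GDP 2003 = Nominal GDP 2003 = 10.75·626 + 48.85·786 + 4.34·708 + 56.08·793 = 92669.76.
Real GDP 2016 (at 2003 prices) = 10.75·420 + 48.85·1321 + 4.34·890 + 56.08·703 = 112332.69.
Real growth = 112332.69/92669.76 − 1 = 0.2122.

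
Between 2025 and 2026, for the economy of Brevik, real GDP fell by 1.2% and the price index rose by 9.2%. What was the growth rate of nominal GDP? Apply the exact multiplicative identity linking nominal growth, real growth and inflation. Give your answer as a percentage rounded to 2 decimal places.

7.89%

(1 + g_nom) = (1 + g_real)(1 + π) = 0.9880 × 1.0920 = 1.07890.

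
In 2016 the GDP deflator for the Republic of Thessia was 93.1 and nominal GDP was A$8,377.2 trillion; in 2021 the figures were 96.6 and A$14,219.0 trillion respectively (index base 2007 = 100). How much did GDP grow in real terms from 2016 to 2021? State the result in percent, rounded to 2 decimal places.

Deflate each year: 2016 → 8377.2/0.931 = 8998.07; 2021 → 14219.0/0.966 = 14719.46.
So real GDP changed by 14719.46/8998.07 − 1 = 0.6358, i.e. 63.58%.

63.58%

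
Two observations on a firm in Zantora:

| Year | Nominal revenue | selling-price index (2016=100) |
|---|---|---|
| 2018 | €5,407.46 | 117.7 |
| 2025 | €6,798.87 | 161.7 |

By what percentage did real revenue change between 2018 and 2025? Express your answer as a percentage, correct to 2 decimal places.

Real revenue 2018 = 5407.46 / 1.177 = 4594.27.
Real revenue 2025 = 6798.87 / 1.617 = 4204.62.
Real growth = 4204.62 / 4594.27 − 1 = -0.0848.

-8.48%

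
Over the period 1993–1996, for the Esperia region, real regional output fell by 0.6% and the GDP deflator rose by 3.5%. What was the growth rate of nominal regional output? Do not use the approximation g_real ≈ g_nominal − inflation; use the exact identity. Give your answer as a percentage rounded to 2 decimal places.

(1 + g_nom) = (1 + g_real)(1 + π) = 0.9940 × 1.0350 = 1.02879.

2.88%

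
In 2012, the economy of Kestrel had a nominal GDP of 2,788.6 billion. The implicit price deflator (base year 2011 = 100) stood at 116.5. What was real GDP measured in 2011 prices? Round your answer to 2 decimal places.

Real GDP = Nominal / (implicit price deflator/100) = 2788.6 / 1.165 = 2393.65.

2,393.65 billion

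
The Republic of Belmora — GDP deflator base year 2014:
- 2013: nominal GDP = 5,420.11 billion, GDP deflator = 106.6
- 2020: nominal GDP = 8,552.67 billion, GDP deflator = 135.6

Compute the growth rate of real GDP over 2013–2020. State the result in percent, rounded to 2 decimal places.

Real GDP 2013 = 5420.11 / 1.066 = 5084.53.
Real GDP 2020 = 8552.67 / 1.356 = 6307.28.
Real growth = 6307.28 / 5084.53 − 1 = 0.2405.

24.05%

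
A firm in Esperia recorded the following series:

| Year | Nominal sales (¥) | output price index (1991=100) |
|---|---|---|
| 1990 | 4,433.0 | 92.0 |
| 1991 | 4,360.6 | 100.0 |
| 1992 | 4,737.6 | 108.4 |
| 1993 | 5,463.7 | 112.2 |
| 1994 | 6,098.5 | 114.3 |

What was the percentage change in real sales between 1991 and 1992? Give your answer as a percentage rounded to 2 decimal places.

Real sales 1991 = 4360.6/1.000 = 4360.60.
Real sales 1992 = 4737.6/1.084 = 4370.48.
Change = 4370.48/4360.60 − 1 = 0.0023.

0.23%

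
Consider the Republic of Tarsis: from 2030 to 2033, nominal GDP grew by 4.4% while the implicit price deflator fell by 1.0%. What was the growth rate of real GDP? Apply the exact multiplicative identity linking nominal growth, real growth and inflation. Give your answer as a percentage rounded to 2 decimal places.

(1 + g_nom) = (1 + g_real)(1 + π), so g_real = 1.0440 / 0.9900 − 1 = 0.05455.

5.45%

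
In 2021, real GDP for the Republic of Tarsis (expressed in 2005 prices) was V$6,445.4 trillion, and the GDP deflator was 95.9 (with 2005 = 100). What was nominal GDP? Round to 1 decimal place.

V$6,181.1 trillion

Nominal GDP = Real × (GDP deflator/100) = 6445.4 × 0.959 = 6181.14.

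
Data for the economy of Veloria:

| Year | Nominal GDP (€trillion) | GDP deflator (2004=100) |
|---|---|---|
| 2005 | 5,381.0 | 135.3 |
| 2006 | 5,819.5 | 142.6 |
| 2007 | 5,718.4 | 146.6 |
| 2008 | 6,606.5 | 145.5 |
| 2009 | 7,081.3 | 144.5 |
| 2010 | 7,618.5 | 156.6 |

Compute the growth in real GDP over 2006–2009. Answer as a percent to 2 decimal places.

Real GDP 2006 = 5819.5/1.426 = 4081.00.
Real GDP 2009 = 7081.3/1.445 = 4900.55.
Change = 4900.55/4081.00 − 1 = 0.2008.

20.08%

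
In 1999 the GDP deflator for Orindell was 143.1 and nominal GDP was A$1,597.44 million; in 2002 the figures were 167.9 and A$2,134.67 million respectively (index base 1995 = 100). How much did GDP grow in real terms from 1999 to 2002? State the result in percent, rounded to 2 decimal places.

13.89%

Real GDP 1999 = 1597.44 / 1.431 = 1116.31.
Real GDP 2002 = 2134.67 / 1.679 = 1271.39.
Real growth = 1271.39 / 1116.31 − 1 = 0.1389.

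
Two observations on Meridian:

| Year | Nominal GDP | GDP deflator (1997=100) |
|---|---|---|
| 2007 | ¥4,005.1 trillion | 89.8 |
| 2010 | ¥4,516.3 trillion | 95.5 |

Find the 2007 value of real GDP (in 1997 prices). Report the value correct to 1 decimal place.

Real GDP = Nominal / (GDP deflator/100) = 4005.1 / 0.898 = 4460.02.

¥4,460.0 trillion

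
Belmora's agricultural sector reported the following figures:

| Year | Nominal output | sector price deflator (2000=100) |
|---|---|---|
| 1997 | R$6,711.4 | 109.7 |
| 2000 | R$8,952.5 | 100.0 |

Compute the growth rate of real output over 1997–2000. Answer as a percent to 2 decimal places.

Real output 1997 = 6711.4 / 1.097 = 6117.96.
Real output 2000 = 8952.5 / 1.000 = 8952.50.
Real growth = 8952.50 / 6117.96 − 1 = 0.4633.

46.33%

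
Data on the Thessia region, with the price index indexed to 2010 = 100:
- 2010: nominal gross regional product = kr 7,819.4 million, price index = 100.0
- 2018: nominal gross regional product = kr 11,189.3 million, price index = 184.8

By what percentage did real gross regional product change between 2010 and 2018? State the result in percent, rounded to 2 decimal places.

-22.57%

Deflate each year: 2010 → 7819.4/1.000 = 7819.40; 2018 → 11189.3/1.848 = 6054.82.
So real gross regional product changed by 6054.82/7819.40 − 1 = -0.2257, i.e. -22.57%.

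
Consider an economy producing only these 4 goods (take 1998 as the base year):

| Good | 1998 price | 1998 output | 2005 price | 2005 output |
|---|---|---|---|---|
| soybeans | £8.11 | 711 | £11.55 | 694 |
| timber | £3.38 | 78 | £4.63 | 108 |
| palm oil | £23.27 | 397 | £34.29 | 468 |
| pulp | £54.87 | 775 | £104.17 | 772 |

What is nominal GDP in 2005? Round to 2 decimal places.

£104982.70

Nominal GDP 2005 = Σ (p_2005 × q_2005) = 11.55·694 + 4.63·108 + 34.29·468 + 104.17·772 = 104982.70.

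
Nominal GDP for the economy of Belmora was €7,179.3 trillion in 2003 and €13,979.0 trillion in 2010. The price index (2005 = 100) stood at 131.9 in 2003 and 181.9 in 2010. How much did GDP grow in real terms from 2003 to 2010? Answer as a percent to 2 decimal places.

Real GDP 2003 = 7179.3 / 1.319 = 5442.99.
Real GDP 2010 = 13979.0 / 1.819 = 7684.99.
Real growth = 7684.99 / 5442.99 − 1 = 0.4119.

41.19%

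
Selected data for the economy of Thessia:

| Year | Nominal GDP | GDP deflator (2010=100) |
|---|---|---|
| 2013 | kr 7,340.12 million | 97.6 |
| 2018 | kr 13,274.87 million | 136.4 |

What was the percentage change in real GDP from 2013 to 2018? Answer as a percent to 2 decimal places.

29.41%

Deflate each year: 2013 → 7340.12/0.976 = 7520.61; 2018 → 13274.87/1.364 = 9732.31.
So real GDP changed by 9732.31/7520.61 − 1 = 0.2941, i.e. 29.41%.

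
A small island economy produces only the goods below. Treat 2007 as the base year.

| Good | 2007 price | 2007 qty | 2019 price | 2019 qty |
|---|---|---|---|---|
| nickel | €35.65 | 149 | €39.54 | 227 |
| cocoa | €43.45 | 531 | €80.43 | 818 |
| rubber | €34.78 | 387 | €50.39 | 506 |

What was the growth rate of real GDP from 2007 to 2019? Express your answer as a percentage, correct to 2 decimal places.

46.34%

Real GDP 2007 = Nominal GDP 2007 = 35.65·149 + 43.45·531 + 34.78·387 = 41843.66.
Real GDP 2019 (at 2007 prices) = 35.65·227 + 43.45·818 + 34.78·506 = 61233.33.
Real growth = 61233.33/41843.66 − 1 = 0.4634.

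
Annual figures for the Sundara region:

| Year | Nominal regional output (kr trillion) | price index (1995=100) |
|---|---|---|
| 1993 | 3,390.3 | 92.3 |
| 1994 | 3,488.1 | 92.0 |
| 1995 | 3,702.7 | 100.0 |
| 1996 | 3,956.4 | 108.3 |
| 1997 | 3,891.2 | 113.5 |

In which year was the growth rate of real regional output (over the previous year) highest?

1994

1994: real = 3488.1/0.920 = 3791.41; growth vs 1993 (3673.13) = 3.22%.
1995: real = 3702.7/1.000 = 3702.70; growth vs 1994 (3791.41) = -2.34%.
1996: real = 3956.4/1.083 = 3653.19; growth vs 1995 (3702.70) = -1.34%.
1997: real = 3891.2/1.135 = 3428.37; growth vs 1996 (3653.19) = -6.15%.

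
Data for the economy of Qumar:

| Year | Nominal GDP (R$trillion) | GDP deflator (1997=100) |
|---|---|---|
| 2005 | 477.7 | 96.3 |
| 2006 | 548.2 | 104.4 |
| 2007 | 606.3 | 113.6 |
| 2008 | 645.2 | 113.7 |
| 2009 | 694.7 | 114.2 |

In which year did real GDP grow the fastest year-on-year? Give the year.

2009

2006: real = 548.2/1.044 = 525.10; growth vs 2005 (496.05) = 5.86%.
2007: real = 606.3/1.136 = 533.71; growth vs 2006 (525.10) = 1.64%.
2008: real = 645.2/1.137 = 567.46; growth vs 2007 (533.71) = 6.32%.
2009: real = 694.7/1.142 = 608.32; growth vs 2008 (567.46) = 7.20%.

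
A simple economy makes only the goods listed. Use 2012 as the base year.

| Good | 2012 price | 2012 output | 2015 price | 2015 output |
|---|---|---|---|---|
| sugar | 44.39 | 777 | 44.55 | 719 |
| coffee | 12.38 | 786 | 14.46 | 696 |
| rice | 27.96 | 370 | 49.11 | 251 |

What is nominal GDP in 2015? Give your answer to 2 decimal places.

Nominal GDP 2015 = Σ (p_2015 × q_2015) = 44.55·719 + 14.46·696 + 49.11·251 = 54422.22.

54422.22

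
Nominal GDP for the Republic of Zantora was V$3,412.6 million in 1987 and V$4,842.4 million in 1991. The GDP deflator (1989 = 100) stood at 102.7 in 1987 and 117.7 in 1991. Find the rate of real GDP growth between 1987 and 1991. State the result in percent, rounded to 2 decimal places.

Deflate each year: 1987 → 3412.6/1.027 = 3322.88; 1991 → 4842.4/1.177 = 4114.19.
So real GDP changed by 4114.19/3322.88 − 1 = 0.2381, i.e. 23.81%.

23.81%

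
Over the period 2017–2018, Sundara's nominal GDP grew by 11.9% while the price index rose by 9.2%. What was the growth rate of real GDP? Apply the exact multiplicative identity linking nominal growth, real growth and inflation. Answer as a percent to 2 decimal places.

(1 + g_nom) = (1 + g_real)(1 + π), so g_real = 1.1190 / 1.0920 − 1 = 0.02473.

2.47%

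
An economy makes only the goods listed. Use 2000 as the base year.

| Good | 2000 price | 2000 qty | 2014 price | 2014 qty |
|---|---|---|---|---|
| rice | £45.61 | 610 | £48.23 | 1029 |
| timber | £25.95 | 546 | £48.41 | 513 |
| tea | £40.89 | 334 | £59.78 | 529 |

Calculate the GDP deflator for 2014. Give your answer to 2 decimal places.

129.57

Nominal GDP 2014 = 48.23·1029 + 48.41·513 + 59.78·529 = 106086.62.
Real GDP 2014 (at 2000 prices) = 45.61·1029 + 25.95·513 + 40.89·529 = 81875.85.
Deflator = Nominal/Real × 100 = 106086.62/81875.85 × 100 = 129.570.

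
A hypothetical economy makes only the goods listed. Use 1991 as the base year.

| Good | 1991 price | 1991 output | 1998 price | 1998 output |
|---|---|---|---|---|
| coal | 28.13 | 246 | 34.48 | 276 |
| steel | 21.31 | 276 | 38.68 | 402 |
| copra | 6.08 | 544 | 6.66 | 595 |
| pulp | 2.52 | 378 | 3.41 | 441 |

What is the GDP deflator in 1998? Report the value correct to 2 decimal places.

Nominal GDP 1998 = 34.48·276 + 38.68·402 + 6.66·595 + 3.41·441 = 30532.35.
Real GDP 1998 (at 1991 prices) = 28.13·276 + 21.31·402 + 6.08·595 + 2.52·441 = 21059.42.
Deflator = Nominal/Real × 100 = 30532.35/21059.42 × 100 = 144.982.

144.98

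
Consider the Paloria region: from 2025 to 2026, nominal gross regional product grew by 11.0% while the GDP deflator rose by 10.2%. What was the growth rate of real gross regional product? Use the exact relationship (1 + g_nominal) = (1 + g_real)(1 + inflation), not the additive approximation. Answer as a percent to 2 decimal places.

(1 + g_nom) = (1 + g_real)(1 + π), so g_real = 1.1100 / 1.1020 − 1 = 0.00726.

0.73%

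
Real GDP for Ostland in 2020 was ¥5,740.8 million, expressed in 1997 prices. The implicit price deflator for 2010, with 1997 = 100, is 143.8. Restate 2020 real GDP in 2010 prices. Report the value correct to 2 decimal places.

¥8,255.27 million

Real GDP in 2010 prices = Real GDP in 1997 prices × (P_2010/P_1997) = 5740.8 × 1.438 = 8255.27.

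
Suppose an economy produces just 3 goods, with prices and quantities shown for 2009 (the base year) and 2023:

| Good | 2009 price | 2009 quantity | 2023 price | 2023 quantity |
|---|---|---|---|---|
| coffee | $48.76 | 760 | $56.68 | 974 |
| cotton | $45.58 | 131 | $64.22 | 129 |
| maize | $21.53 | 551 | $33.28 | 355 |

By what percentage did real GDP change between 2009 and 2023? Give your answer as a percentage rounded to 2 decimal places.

Real GDP 2009 = Nominal GDP 2009 = 48.76·760 + 45.58·131 + 21.53·551 = 54891.61.
Real GDP 2023 (at 2009 prices) = 48.76·974 + 45.58·129 + 21.53·355 = 61015.21.
Real growth = 61015.21/54891.61 − 1 = 0.1116.

11.16%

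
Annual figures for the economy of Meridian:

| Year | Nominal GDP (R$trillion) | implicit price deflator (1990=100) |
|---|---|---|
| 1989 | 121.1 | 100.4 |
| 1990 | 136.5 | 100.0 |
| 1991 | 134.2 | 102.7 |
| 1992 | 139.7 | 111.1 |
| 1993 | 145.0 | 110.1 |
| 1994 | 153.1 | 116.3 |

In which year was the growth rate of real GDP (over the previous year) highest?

1990

1990: real = 136.5/1.000 = 136.50; growth vs 1989 (120.62) = 13.17%.
1991: real = 134.2/1.027 = 130.67; growth vs 1990 (136.50) = -4.27%.
1992: real = 139.7/1.111 = 125.74; growth vs 1991 (130.67) = -3.77%.
1993: real = 145.0/1.101 = 131.70; growth vs 1992 (125.74) = 4.74%.
1994: real = 153.1/1.163 = 131.64; growth vs 1993 (131.70) = -0.05%.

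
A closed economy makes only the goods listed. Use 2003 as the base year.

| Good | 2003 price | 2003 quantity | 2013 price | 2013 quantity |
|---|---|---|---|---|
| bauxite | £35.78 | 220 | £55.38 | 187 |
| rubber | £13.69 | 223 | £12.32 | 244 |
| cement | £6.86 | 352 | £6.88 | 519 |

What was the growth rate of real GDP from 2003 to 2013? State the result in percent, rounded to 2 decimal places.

1.89%

Real GDP 2003 = Nominal GDP 2003 = 35.78·220 + 13.69·223 + 6.86·352 = 13339.19.
Real GDP 2013 (at 2003 prices) = 35.78·187 + 13.69·244 + 6.86·519 = 13591.56.
Real growth = 13591.56/13339.19 − 1 = 0.0189.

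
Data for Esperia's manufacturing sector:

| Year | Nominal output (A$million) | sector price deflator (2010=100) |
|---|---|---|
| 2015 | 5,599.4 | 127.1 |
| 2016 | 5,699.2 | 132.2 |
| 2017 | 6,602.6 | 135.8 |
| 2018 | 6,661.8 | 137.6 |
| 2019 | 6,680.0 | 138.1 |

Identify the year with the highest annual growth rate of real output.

2017

2016: real = 5699.2/1.322 = 4311.04; growth vs 2015 (4405.51) = -2.14%.
2017: real = 6602.6/1.358 = 4862.00; growth vs 2016 (4311.04) = 12.78%.
2018: real = 6661.8/1.376 = 4841.42; growth vs 2017 (4862.00) = -0.42%.
2019: real = 6680.0/1.381 = 4837.07; growth vs 2018 (4841.42) = -0.09%.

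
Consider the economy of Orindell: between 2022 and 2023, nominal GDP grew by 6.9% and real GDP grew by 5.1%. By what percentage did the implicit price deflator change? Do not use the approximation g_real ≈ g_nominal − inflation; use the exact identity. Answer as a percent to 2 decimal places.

(1 + g_nom) = (1 + g_real)(1 + π), so π = 1.0690 / 1.0510 − 1 = 0.01713.

1.71%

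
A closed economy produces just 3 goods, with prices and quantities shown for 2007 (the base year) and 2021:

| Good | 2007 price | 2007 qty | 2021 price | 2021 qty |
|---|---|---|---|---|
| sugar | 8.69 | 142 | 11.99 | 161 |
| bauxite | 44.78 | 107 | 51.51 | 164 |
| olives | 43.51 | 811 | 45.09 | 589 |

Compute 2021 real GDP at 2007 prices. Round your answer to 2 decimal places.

Real GDP 2021 = Σ (p_2007 × q_2021) = 8.69·161 + 44.78·164 + 43.51·589 = 34370.40.

34370.40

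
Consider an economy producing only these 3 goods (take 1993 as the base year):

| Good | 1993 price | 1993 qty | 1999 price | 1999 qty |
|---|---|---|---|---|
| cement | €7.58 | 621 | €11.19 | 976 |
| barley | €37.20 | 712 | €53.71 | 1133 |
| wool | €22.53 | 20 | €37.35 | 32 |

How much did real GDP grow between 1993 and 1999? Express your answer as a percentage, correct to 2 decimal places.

58.85%

Real GDP 1993 = Nominal GDP 1993 = 7.58·621 + 37.20·712 + 22.53·20 = 31644.18.
Real GDP 1999 (at 1993 prices) = 7.58·976 + 37.20·1133 + 22.53·32 = 50266.64.
Real growth = 50266.64/31644.18 − 1 = 0.5885.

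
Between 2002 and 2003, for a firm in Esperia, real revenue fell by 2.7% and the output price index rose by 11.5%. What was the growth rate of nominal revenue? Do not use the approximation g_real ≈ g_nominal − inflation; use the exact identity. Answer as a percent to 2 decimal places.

8.49%

(1 + g_nom) = (1 + g_real)(1 + π) = 0.9730 × 1.1150 = 1.08490.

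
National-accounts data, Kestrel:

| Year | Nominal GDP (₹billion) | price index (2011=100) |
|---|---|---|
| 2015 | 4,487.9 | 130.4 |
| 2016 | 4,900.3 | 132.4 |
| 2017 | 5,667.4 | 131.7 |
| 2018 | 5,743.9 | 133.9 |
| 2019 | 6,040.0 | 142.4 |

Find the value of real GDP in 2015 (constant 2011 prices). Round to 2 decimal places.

₹3,441.64 billion

Real GDP 2015 = 4487.9 / 1.304 = 3441.64.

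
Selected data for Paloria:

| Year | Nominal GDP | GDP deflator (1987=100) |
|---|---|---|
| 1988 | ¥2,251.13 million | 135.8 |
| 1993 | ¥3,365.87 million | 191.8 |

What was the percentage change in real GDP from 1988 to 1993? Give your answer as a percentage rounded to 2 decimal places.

5.86%

Real GDP 1988 = 2251.13 / 1.358 = 1657.68.
Real GDP 1993 = 3365.87 / 1.918 = 1754.89.
Real growth = 1754.89 / 1657.68 − 1 = 0.0586.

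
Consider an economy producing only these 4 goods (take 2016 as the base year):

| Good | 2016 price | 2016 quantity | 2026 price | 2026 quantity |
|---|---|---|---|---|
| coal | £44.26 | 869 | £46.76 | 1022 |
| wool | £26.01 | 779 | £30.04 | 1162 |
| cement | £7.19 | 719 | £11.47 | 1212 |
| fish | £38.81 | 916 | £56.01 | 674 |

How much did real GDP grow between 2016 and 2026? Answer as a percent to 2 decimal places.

10.95%

Real GDP 2016 = Nominal GDP 2016 = 44.26·869 + 26.01·779 + 7.19·719 + 38.81·916 = 99443.30.
Real GDP 2026 (at 2016 prices) = 44.26·1022 + 26.01·1162 + 7.19·1212 + 38.81·674 = 110329.56.
Real growth = 110329.56/99443.30 − 1 = 0.1095.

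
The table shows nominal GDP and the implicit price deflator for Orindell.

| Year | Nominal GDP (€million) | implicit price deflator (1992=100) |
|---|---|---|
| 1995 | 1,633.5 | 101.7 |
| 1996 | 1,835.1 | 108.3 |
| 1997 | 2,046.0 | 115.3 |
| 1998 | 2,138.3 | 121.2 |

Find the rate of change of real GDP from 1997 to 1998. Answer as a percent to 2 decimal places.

Real GDP 1997 = 2046.0/1.153 = 1774.50.
Real GDP 1998 = 2138.3/1.212 = 1764.27.
Change = 1764.27/1774.50 − 1 = -0.0058.

-0.58%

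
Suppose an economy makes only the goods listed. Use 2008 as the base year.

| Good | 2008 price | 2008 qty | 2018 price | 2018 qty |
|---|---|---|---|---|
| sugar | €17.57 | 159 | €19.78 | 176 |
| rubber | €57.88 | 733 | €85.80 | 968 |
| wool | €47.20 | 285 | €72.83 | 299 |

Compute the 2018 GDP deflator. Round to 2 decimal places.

Nominal GDP 2018 = 19.78·176 + 85.80·968 + 72.83·299 = 108311.85.
Real GDP 2018 (at 2008 prices) = 17.57·176 + 57.88·968 + 47.20·299 = 73232.96.
Deflator = Nominal/Real × 100 = 108311.85/73232.96 × 100 = 147.900.

147.90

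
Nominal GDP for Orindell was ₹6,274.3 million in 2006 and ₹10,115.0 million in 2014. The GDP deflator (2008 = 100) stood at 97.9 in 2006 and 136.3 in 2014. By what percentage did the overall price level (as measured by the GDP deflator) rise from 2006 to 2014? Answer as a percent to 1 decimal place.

39.2%

Price-level change = 136.3 / 97.9 − 1 = 0.3922.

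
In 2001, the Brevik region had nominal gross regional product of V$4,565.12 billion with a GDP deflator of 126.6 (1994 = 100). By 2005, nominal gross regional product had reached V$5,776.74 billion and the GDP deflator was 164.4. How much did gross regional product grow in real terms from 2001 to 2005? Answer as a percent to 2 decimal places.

-2.55%

Deflate each year: 2001 → 4565.12/1.266 = 3605.94; 2005 → 5776.74/1.644 = 3513.83.
So real gross regional product changed by 3513.83/3605.94 − 1 = -0.0255, i.e. -2.55%.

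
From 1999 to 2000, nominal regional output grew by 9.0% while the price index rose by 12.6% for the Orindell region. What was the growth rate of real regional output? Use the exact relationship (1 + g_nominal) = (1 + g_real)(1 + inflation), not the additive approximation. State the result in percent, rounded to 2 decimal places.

(1 + g_nom) = (1 + g_real)(1 + π), so g_real = 1.0900 / 1.1260 − 1 = -0.03197.

-3.20%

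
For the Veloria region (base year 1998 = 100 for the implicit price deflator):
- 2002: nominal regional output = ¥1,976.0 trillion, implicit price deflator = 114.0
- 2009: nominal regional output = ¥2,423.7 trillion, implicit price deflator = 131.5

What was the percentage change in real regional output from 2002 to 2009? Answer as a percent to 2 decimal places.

Real regional output 2002 = 1976.0 / 1.140 = 1733.33.
Real regional output 2009 = 2423.7 / 1.315 = 1843.12.
Real growth = 1843.12 / 1733.33 − 1 = 0.0633.

6.33%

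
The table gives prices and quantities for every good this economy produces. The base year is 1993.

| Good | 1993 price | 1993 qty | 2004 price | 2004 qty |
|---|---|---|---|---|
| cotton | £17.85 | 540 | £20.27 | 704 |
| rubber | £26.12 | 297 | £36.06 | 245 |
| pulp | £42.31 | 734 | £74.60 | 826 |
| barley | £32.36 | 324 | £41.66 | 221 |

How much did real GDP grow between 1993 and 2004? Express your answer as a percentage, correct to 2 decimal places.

Real GDP 1993 = Nominal GDP 1993 = 17.85·540 + 26.12·297 + 42.31·734 + 32.36·324 = 58936.82.
Real GDP 2004 (at 1993 prices) = 17.85·704 + 26.12·245 + 42.31·826 + 32.36·221 = 61065.42.
Real growth = 61065.42/58936.82 − 1 = 0.0361.

3.61%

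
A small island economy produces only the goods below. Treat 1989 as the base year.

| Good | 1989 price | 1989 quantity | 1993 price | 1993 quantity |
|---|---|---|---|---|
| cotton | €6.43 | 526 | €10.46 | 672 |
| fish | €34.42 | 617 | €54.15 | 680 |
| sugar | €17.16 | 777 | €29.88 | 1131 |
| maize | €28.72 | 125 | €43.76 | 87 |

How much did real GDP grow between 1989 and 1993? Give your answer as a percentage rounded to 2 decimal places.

Real GDP 1989 = Nominal GDP 1989 = 6.43·526 + 34.42·617 + 17.16·777 + 28.72·125 = 41542.64.
Real GDP 1993 (at 1989 prices) = 6.43·672 + 34.42·680 + 17.16·1131 + 28.72·87 = 49633.16.
Real growth = 49633.16/41542.64 − 1 = 0.1948.

19.48%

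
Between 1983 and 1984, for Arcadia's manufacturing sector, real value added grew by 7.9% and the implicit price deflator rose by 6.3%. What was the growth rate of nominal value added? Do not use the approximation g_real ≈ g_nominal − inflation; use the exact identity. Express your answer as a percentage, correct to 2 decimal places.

(1 + g_nom) = (1 + g_real)(1 + π) = 1.0790 × 1.0630 = 1.14698.

14.70%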